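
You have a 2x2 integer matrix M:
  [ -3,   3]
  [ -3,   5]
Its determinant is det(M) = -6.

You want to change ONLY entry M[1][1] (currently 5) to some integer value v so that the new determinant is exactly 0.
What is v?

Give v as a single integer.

det is linear in entry M[1][1]: det = old_det + (v - 5) * C_11
Cofactor C_11 = -3
Want det = 0: -6 + (v - 5) * -3 = 0
  (v - 5) = 6 / -3 = -2
  v = 5 + (-2) = 3

Answer: 3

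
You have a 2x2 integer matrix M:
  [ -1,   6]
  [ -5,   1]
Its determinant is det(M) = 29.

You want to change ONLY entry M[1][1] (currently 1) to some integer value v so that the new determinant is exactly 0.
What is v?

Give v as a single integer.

Answer: 30

Derivation:
det is linear in entry M[1][1]: det = old_det + (v - 1) * C_11
Cofactor C_11 = -1
Want det = 0: 29 + (v - 1) * -1 = 0
  (v - 1) = -29 / -1 = 29
  v = 1 + (29) = 30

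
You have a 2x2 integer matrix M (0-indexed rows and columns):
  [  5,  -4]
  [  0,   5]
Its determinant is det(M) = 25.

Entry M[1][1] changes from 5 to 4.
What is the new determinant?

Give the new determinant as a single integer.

Answer: 20

Derivation:
det is linear in row 1: changing M[1][1] by delta changes det by delta * cofactor(1,1).
Cofactor C_11 = (-1)^(1+1) * minor(1,1) = 5
Entry delta = 4 - 5 = -1
Det delta = -1 * 5 = -5
New det = 25 + -5 = 20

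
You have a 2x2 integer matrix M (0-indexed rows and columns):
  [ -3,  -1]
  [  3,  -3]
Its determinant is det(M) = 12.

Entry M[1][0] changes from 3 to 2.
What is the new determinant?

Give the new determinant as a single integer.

det is linear in row 1: changing M[1][0] by delta changes det by delta * cofactor(1,0).
Cofactor C_10 = (-1)^(1+0) * minor(1,0) = 1
Entry delta = 2 - 3 = -1
Det delta = -1 * 1 = -1
New det = 12 + -1 = 11

Answer: 11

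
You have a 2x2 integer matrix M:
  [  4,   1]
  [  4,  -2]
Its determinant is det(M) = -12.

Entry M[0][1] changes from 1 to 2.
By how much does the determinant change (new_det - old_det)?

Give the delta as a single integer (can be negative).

Cofactor C_01 = -4
Entry delta = 2 - 1 = 1
Det delta = entry_delta * cofactor = 1 * -4 = -4

Answer: -4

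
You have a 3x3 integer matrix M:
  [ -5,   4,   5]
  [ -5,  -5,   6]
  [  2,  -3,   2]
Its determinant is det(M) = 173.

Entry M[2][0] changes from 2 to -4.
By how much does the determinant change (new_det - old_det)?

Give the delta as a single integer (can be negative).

Answer: -294

Derivation:
Cofactor C_20 = 49
Entry delta = -4 - 2 = -6
Det delta = entry_delta * cofactor = -6 * 49 = -294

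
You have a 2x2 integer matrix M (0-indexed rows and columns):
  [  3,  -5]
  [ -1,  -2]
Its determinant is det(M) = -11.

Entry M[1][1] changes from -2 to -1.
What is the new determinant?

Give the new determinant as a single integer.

Answer: -8

Derivation:
det is linear in row 1: changing M[1][1] by delta changes det by delta * cofactor(1,1).
Cofactor C_11 = (-1)^(1+1) * minor(1,1) = 3
Entry delta = -1 - -2 = 1
Det delta = 1 * 3 = 3
New det = -11 + 3 = -8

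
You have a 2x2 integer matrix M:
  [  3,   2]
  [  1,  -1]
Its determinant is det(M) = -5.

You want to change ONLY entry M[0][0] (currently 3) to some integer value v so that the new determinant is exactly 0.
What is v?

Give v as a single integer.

Answer: -2

Derivation:
det is linear in entry M[0][0]: det = old_det + (v - 3) * C_00
Cofactor C_00 = -1
Want det = 0: -5 + (v - 3) * -1 = 0
  (v - 3) = 5 / -1 = -5
  v = 3 + (-5) = -2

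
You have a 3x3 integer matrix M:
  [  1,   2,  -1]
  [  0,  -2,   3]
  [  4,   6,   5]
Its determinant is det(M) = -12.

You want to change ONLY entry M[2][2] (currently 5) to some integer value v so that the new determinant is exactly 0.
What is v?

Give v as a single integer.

Answer: -1

Derivation:
det is linear in entry M[2][2]: det = old_det + (v - 5) * C_22
Cofactor C_22 = -2
Want det = 0: -12 + (v - 5) * -2 = 0
  (v - 5) = 12 / -2 = -6
  v = 5 + (-6) = -1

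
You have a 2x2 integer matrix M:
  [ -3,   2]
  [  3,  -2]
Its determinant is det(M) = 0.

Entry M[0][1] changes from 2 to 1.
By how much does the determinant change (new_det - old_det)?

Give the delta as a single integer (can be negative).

Answer: 3

Derivation:
Cofactor C_01 = -3
Entry delta = 1 - 2 = -1
Det delta = entry_delta * cofactor = -1 * -3 = 3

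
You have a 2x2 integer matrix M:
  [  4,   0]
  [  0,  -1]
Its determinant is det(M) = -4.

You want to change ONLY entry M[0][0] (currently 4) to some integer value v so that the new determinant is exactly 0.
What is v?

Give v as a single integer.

det is linear in entry M[0][0]: det = old_det + (v - 4) * C_00
Cofactor C_00 = -1
Want det = 0: -4 + (v - 4) * -1 = 0
  (v - 4) = 4 / -1 = -4
  v = 4 + (-4) = 0

Answer: 0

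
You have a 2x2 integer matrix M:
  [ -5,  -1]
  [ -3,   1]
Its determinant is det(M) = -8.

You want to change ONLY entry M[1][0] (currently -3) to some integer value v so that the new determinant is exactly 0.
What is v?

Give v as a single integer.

Answer: 5

Derivation:
det is linear in entry M[1][0]: det = old_det + (v - -3) * C_10
Cofactor C_10 = 1
Want det = 0: -8 + (v - -3) * 1 = 0
  (v - -3) = 8 / 1 = 8
  v = -3 + (8) = 5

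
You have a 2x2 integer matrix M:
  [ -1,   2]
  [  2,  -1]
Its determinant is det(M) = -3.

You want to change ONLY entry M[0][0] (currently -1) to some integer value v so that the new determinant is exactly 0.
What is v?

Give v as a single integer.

Answer: -4

Derivation:
det is linear in entry M[0][0]: det = old_det + (v - -1) * C_00
Cofactor C_00 = -1
Want det = 0: -3 + (v - -1) * -1 = 0
  (v - -1) = 3 / -1 = -3
  v = -1 + (-3) = -4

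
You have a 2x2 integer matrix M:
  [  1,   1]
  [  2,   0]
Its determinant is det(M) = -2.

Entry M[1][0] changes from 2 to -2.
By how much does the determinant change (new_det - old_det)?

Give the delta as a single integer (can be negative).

Cofactor C_10 = -1
Entry delta = -2 - 2 = -4
Det delta = entry_delta * cofactor = -4 * -1 = 4

Answer: 4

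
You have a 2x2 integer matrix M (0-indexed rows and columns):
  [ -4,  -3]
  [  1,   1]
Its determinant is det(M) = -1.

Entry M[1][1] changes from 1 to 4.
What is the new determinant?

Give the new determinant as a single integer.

det is linear in row 1: changing M[1][1] by delta changes det by delta * cofactor(1,1).
Cofactor C_11 = (-1)^(1+1) * minor(1,1) = -4
Entry delta = 4 - 1 = 3
Det delta = 3 * -4 = -12
New det = -1 + -12 = -13

Answer: -13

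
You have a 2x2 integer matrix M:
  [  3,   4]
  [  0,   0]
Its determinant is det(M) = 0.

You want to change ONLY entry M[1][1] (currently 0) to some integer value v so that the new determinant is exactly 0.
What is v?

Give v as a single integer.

det is linear in entry M[1][1]: det = old_det + (v - 0) * C_11
Cofactor C_11 = 3
Want det = 0: 0 + (v - 0) * 3 = 0
  (v - 0) = 0 / 3 = 0
  v = 0 + (0) = 0

Answer: 0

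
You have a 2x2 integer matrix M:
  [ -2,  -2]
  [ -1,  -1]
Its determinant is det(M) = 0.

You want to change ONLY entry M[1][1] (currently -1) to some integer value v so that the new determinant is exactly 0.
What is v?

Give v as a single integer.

Answer: -1

Derivation:
det is linear in entry M[1][1]: det = old_det + (v - -1) * C_11
Cofactor C_11 = -2
Want det = 0: 0 + (v - -1) * -2 = 0
  (v - -1) = 0 / -2 = 0
  v = -1 + (0) = -1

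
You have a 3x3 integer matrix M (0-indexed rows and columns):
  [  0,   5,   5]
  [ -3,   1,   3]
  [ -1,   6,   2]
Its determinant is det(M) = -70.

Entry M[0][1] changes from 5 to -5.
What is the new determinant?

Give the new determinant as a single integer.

det is linear in row 0: changing M[0][1] by delta changes det by delta * cofactor(0,1).
Cofactor C_01 = (-1)^(0+1) * minor(0,1) = 3
Entry delta = -5 - 5 = -10
Det delta = -10 * 3 = -30
New det = -70 + -30 = -100

Answer: -100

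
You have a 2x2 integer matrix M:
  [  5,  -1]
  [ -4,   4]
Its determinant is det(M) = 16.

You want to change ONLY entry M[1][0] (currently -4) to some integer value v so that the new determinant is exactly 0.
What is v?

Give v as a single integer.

Answer: -20

Derivation:
det is linear in entry M[1][0]: det = old_det + (v - -4) * C_10
Cofactor C_10 = 1
Want det = 0: 16 + (v - -4) * 1 = 0
  (v - -4) = -16 / 1 = -16
  v = -4 + (-16) = -20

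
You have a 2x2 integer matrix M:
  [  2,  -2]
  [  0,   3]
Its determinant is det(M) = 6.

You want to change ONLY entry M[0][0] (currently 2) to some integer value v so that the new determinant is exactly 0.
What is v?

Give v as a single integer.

Answer: 0

Derivation:
det is linear in entry M[0][0]: det = old_det + (v - 2) * C_00
Cofactor C_00 = 3
Want det = 0: 6 + (v - 2) * 3 = 0
  (v - 2) = -6 / 3 = -2
  v = 2 + (-2) = 0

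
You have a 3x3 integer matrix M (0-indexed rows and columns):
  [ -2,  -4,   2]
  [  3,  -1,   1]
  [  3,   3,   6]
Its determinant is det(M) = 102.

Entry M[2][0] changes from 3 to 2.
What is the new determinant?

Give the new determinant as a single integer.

det is linear in row 2: changing M[2][0] by delta changes det by delta * cofactor(2,0).
Cofactor C_20 = (-1)^(2+0) * minor(2,0) = -2
Entry delta = 2 - 3 = -1
Det delta = -1 * -2 = 2
New det = 102 + 2 = 104

Answer: 104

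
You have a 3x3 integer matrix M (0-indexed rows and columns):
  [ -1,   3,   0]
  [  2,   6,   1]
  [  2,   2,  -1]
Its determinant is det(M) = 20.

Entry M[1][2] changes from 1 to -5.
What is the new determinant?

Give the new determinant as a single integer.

Answer: -28

Derivation:
det is linear in row 1: changing M[1][2] by delta changes det by delta * cofactor(1,2).
Cofactor C_12 = (-1)^(1+2) * minor(1,2) = 8
Entry delta = -5 - 1 = -6
Det delta = -6 * 8 = -48
New det = 20 + -48 = -28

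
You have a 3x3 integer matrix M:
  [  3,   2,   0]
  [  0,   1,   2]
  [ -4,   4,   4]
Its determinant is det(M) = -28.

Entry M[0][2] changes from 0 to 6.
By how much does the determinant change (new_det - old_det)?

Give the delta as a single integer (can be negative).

Cofactor C_02 = 4
Entry delta = 6 - 0 = 6
Det delta = entry_delta * cofactor = 6 * 4 = 24

Answer: 24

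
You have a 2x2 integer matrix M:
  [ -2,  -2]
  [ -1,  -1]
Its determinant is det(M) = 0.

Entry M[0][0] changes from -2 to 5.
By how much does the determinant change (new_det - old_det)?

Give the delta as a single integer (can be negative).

Cofactor C_00 = -1
Entry delta = 5 - -2 = 7
Det delta = entry_delta * cofactor = 7 * -1 = -7

Answer: -7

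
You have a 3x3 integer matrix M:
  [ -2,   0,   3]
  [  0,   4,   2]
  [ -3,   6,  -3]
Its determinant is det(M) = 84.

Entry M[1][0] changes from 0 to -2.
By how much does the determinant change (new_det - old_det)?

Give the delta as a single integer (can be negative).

Answer: -36

Derivation:
Cofactor C_10 = 18
Entry delta = -2 - 0 = -2
Det delta = entry_delta * cofactor = -2 * 18 = -36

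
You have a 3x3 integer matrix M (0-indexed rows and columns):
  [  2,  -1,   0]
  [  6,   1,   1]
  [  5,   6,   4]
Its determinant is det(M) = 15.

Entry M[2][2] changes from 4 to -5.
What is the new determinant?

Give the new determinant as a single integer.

Answer: -57

Derivation:
det is linear in row 2: changing M[2][2] by delta changes det by delta * cofactor(2,2).
Cofactor C_22 = (-1)^(2+2) * minor(2,2) = 8
Entry delta = -5 - 4 = -9
Det delta = -9 * 8 = -72
New det = 15 + -72 = -57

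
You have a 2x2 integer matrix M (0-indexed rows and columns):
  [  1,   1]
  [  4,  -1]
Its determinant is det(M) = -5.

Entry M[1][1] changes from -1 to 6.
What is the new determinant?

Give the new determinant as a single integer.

det is linear in row 1: changing M[1][1] by delta changes det by delta * cofactor(1,1).
Cofactor C_11 = (-1)^(1+1) * minor(1,1) = 1
Entry delta = 6 - -1 = 7
Det delta = 7 * 1 = 7
New det = -5 + 7 = 2

Answer: 2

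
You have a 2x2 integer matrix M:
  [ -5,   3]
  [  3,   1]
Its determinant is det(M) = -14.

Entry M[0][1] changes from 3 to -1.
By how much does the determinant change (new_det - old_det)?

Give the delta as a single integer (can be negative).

Cofactor C_01 = -3
Entry delta = -1 - 3 = -4
Det delta = entry_delta * cofactor = -4 * -3 = 12

Answer: 12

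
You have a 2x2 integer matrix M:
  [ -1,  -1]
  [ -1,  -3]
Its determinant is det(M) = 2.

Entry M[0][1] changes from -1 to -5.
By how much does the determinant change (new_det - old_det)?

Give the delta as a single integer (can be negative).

Cofactor C_01 = 1
Entry delta = -5 - -1 = -4
Det delta = entry_delta * cofactor = -4 * 1 = -4

Answer: -4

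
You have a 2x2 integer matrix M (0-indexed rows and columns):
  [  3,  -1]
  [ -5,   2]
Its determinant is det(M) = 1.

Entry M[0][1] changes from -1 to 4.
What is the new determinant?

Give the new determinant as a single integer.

det is linear in row 0: changing M[0][1] by delta changes det by delta * cofactor(0,1).
Cofactor C_01 = (-1)^(0+1) * minor(0,1) = 5
Entry delta = 4 - -1 = 5
Det delta = 5 * 5 = 25
New det = 1 + 25 = 26

Answer: 26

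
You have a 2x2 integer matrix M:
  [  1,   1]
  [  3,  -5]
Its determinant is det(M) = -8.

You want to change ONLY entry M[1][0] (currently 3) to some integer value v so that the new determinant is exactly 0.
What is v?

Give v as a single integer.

Answer: -5

Derivation:
det is linear in entry M[1][0]: det = old_det + (v - 3) * C_10
Cofactor C_10 = -1
Want det = 0: -8 + (v - 3) * -1 = 0
  (v - 3) = 8 / -1 = -8
  v = 3 + (-8) = -5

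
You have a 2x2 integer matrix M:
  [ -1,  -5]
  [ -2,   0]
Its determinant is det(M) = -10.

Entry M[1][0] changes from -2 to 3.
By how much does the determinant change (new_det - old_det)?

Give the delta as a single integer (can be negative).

Answer: 25

Derivation:
Cofactor C_10 = 5
Entry delta = 3 - -2 = 5
Det delta = entry_delta * cofactor = 5 * 5 = 25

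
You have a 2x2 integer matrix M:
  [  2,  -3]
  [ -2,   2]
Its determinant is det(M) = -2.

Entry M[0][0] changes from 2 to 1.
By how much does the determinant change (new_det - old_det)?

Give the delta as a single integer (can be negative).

Cofactor C_00 = 2
Entry delta = 1 - 2 = -1
Det delta = entry_delta * cofactor = -1 * 2 = -2

Answer: -2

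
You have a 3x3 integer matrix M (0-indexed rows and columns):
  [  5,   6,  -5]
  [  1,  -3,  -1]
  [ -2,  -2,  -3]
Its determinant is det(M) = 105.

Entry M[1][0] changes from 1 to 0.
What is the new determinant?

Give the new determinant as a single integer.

Answer: 77

Derivation:
det is linear in row 1: changing M[1][0] by delta changes det by delta * cofactor(1,0).
Cofactor C_10 = (-1)^(1+0) * minor(1,0) = 28
Entry delta = 0 - 1 = -1
Det delta = -1 * 28 = -28
New det = 105 + -28 = 77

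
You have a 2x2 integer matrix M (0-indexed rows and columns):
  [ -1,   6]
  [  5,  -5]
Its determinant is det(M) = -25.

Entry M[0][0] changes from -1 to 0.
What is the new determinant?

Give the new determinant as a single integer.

Answer: -30

Derivation:
det is linear in row 0: changing M[0][0] by delta changes det by delta * cofactor(0,0).
Cofactor C_00 = (-1)^(0+0) * minor(0,0) = -5
Entry delta = 0 - -1 = 1
Det delta = 1 * -5 = -5
New det = -25 + -5 = -30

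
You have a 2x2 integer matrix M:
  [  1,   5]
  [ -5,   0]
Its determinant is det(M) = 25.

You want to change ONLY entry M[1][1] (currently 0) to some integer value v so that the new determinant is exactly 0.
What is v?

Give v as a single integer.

Answer: -25

Derivation:
det is linear in entry M[1][1]: det = old_det + (v - 0) * C_11
Cofactor C_11 = 1
Want det = 0: 25 + (v - 0) * 1 = 0
  (v - 0) = -25 / 1 = -25
  v = 0 + (-25) = -25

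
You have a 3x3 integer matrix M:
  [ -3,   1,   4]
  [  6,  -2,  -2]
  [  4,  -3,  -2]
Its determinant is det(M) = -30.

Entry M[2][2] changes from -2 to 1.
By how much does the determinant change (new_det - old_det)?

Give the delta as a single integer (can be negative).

Cofactor C_22 = 0
Entry delta = 1 - -2 = 3
Det delta = entry_delta * cofactor = 3 * 0 = 0

Answer: 0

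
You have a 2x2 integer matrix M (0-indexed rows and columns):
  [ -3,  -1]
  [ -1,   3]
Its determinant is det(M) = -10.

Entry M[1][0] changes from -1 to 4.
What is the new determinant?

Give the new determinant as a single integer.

det is linear in row 1: changing M[1][0] by delta changes det by delta * cofactor(1,0).
Cofactor C_10 = (-1)^(1+0) * minor(1,0) = 1
Entry delta = 4 - -1 = 5
Det delta = 5 * 1 = 5
New det = -10 + 5 = -5

Answer: -5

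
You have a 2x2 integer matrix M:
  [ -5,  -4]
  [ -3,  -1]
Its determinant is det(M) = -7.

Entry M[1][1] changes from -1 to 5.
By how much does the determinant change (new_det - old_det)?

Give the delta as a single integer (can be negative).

Answer: -30

Derivation:
Cofactor C_11 = -5
Entry delta = 5 - -1 = 6
Det delta = entry_delta * cofactor = 6 * -5 = -30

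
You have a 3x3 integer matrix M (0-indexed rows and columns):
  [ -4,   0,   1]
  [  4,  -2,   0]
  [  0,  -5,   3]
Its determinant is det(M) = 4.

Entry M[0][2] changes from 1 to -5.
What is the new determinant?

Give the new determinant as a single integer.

det is linear in row 0: changing M[0][2] by delta changes det by delta * cofactor(0,2).
Cofactor C_02 = (-1)^(0+2) * minor(0,2) = -20
Entry delta = -5 - 1 = -6
Det delta = -6 * -20 = 120
New det = 4 + 120 = 124

Answer: 124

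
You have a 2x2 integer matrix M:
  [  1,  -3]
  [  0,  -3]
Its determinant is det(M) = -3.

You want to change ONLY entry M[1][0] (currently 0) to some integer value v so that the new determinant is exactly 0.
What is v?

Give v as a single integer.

det is linear in entry M[1][0]: det = old_det + (v - 0) * C_10
Cofactor C_10 = 3
Want det = 0: -3 + (v - 0) * 3 = 0
  (v - 0) = 3 / 3 = 1
  v = 0 + (1) = 1

Answer: 1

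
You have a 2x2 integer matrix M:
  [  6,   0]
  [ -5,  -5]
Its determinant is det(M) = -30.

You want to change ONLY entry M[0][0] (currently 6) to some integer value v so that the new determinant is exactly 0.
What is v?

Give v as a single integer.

det is linear in entry M[0][0]: det = old_det + (v - 6) * C_00
Cofactor C_00 = -5
Want det = 0: -30 + (v - 6) * -5 = 0
  (v - 6) = 30 / -5 = -6
  v = 6 + (-6) = 0

Answer: 0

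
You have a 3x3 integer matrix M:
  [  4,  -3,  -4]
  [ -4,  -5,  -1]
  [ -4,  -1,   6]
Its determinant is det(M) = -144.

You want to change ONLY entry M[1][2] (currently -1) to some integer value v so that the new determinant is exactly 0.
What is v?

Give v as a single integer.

Answer: 8

Derivation:
det is linear in entry M[1][2]: det = old_det + (v - -1) * C_12
Cofactor C_12 = 16
Want det = 0: -144 + (v - -1) * 16 = 0
  (v - -1) = 144 / 16 = 9
  v = -1 + (9) = 8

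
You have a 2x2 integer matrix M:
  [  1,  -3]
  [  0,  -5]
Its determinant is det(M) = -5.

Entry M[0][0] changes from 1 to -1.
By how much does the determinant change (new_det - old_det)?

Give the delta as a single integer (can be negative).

Answer: 10

Derivation:
Cofactor C_00 = -5
Entry delta = -1 - 1 = -2
Det delta = entry_delta * cofactor = -2 * -5 = 10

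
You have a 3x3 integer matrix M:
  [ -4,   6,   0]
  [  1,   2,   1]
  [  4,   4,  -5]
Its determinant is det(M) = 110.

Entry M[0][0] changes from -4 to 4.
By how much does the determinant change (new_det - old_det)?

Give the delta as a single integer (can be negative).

Cofactor C_00 = -14
Entry delta = 4 - -4 = 8
Det delta = entry_delta * cofactor = 8 * -14 = -112

Answer: -112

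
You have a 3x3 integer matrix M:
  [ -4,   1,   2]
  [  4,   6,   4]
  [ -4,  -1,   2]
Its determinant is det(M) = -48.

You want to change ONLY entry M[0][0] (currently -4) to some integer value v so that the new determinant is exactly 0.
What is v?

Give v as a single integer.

det is linear in entry M[0][0]: det = old_det + (v - -4) * C_00
Cofactor C_00 = 16
Want det = 0: -48 + (v - -4) * 16 = 0
  (v - -4) = 48 / 16 = 3
  v = -4 + (3) = -1

Answer: -1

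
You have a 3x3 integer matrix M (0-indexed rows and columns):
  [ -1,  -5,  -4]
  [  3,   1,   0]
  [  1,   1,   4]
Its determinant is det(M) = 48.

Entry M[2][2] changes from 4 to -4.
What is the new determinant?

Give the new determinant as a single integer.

det is linear in row 2: changing M[2][2] by delta changes det by delta * cofactor(2,2).
Cofactor C_22 = (-1)^(2+2) * minor(2,2) = 14
Entry delta = -4 - 4 = -8
Det delta = -8 * 14 = -112
New det = 48 + -112 = -64

Answer: -64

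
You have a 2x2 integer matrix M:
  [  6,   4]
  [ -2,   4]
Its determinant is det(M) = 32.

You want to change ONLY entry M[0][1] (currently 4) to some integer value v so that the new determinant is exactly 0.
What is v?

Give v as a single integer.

det is linear in entry M[0][1]: det = old_det + (v - 4) * C_01
Cofactor C_01 = 2
Want det = 0: 32 + (v - 4) * 2 = 0
  (v - 4) = -32 / 2 = -16
  v = 4 + (-16) = -12

Answer: -12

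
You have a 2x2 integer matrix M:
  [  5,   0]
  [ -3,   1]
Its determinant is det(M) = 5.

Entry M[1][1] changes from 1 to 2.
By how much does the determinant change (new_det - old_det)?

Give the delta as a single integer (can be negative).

Answer: 5

Derivation:
Cofactor C_11 = 5
Entry delta = 2 - 1 = 1
Det delta = entry_delta * cofactor = 1 * 5 = 5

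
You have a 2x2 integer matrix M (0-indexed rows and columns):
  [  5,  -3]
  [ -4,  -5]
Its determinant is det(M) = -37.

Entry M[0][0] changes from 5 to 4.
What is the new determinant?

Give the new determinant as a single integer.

Answer: -32

Derivation:
det is linear in row 0: changing M[0][0] by delta changes det by delta * cofactor(0,0).
Cofactor C_00 = (-1)^(0+0) * minor(0,0) = -5
Entry delta = 4 - 5 = -1
Det delta = -1 * -5 = 5
New det = -37 + 5 = -32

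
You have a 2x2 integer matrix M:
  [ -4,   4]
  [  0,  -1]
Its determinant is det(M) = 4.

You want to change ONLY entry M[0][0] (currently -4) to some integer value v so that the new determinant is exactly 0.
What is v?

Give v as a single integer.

det is linear in entry M[0][0]: det = old_det + (v - -4) * C_00
Cofactor C_00 = -1
Want det = 0: 4 + (v - -4) * -1 = 0
  (v - -4) = -4 / -1 = 4
  v = -4 + (4) = 0

Answer: 0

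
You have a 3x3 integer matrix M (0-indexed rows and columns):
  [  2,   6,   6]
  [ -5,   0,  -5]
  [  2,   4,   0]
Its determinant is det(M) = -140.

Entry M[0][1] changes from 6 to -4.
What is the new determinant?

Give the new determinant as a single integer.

Answer: -40

Derivation:
det is linear in row 0: changing M[0][1] by delta changes det by delta * cofactor(0,1).
Cofactor C_01 = (-1)^(0+1) * minor(0,1) = -10
Entry delta = -4 - 6 = -10
Det delta = -10 * -10 = 100
New det = -140 + 100 = -40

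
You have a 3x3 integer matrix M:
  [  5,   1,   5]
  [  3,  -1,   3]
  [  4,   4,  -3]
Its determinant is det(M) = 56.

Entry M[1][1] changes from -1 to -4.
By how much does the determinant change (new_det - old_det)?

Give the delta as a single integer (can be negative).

Cofactor C_11 = -35
Entry delta = -4 - -1 = -3
Det delta = entry_delta * cofactor = -3 * -35 = 105

Answer: 105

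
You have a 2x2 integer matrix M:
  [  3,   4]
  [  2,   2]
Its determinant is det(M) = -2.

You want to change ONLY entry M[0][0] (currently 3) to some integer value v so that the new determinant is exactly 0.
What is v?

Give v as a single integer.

Answer: 4

Derivation:
det is linear in entry M[0][0]: det = old_det + (v - 3) * C_00
Cofactor C_00 = 2
Want det = 0: -2 + (v - 3) * 2 = 0
  (v - 3) = 2 / 2 = 1
  v = 3 + (1) = 4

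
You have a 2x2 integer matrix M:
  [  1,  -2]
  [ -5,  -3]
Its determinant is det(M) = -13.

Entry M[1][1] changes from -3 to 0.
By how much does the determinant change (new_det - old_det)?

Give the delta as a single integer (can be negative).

Cofactor C_11 = 1
Entry delta = 0 - -3 = 3
Det delta = entry_delta * cofactor = 3 * 1 = 3

Answer: 3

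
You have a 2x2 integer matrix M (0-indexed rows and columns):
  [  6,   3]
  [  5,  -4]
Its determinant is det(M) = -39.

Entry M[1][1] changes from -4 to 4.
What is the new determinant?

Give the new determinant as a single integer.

Answer: 9

Derivation:
det is linear in row 1: changing M[1][1] by delta changes det by delta * cofactor(1,1).
Cofactor C_11 = (-1)^(1+1) * minor(1,1) = 6
Entry delta = 4 - -4 = 8
Det delta = 8 * 6 = 48
New det = -39 + 48 = 9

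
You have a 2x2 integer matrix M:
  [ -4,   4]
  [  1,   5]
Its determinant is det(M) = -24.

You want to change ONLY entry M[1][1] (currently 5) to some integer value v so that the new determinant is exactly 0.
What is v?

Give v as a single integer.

Answer: -1

Derivation:
det is linear in entry M[1][1]: det = old_det + (v - 5) * C_11
Cofactor C_11 = -4
Want det = 0: -24 + (v - 5) * -4 = 0
  (v - 5) = 24 / -4 = -6
  v = 5 + (-6) = -1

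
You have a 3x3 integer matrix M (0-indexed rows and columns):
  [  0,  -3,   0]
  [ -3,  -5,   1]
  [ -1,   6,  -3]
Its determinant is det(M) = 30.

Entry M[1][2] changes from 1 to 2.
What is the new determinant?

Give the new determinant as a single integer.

det is linear in row 1: changing M[1][2] by delta changes det by delta * cofactor(1,2).
Cofactor C_12 = (-1)^(1+2) * minor(1,2) = 3
Entry delta = 2 - 1 = 1
Det delta = 1 * 3 = 3
New det = 30 + 3 = 33

Answer: 33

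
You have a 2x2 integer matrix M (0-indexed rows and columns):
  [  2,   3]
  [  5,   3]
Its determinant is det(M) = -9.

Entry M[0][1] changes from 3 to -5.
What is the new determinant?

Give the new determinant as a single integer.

det is linear in row 0: changing M[0][1] by delta changes det by delta * cofactor(0,1).
Cofactor C_01 = (-1)^(0+1) * minor(0,1) = -5
Entry delta = -5 - 3 = -8
Det delta = -8 * -5 = 40
New det = -9 + 40 = 31

Answer: 31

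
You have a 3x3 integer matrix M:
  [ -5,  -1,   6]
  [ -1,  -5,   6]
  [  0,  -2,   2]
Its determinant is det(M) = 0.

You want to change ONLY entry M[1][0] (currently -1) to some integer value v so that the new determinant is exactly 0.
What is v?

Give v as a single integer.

Answer: -1

Derivation:
det is linear in entry M[1][0]: det = old_det + (v - -1) * C_10
Cofactor C_10 = -10
Want det = 0: 0 + (v - -1) * -10 = 0
  (v - -1) = 0 / -10 = 0
  v = -1 + (0) = -1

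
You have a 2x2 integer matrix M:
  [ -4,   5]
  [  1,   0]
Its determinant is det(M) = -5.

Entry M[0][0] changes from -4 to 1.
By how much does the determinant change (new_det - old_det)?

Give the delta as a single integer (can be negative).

Answer: 0

Derivation:
Cofactor C_00 = 0
Entry delta = 1 - -4 = 5
Det delta = entry_delta * cofactor = 5 * 0 = 0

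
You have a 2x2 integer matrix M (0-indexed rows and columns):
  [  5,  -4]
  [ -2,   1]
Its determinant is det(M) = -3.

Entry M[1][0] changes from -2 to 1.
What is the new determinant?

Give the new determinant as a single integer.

Answer: 9

Derivation:
det is linear in row 1: changing M[1][0] by delta changes det by delta * cofactor(1,0).
Cofactor C_10 = (-1)^(1+0) * minor(1,0) = 4
Entry delta = 1 - -2 = 3
Det delta = 3 * 4 = 12
New det = -3 + 12 = 9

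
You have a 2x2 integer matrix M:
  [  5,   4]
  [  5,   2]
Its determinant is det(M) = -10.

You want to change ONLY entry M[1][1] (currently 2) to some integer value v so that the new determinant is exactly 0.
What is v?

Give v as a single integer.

Answer: 4

Derivation:
det is linear in entry M[1][1]: det = old_det + (v - 2) * C_11
Cofactor C_11 = 5
Want det = 0: -10 + (v - 2) * 5 = 0
  (v - 2) = 10 / 5 = 2
  v = 2 + (2) = 4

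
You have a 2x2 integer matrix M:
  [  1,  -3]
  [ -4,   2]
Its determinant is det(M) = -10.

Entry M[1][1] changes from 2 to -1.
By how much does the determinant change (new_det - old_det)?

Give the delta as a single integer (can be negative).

Answer: -3

Derivation:
Cofactor C_11 = 1
Entry delta = -1 - 2 = -3
Det delta = entry_delta * cofactor = -3 * 1 = -3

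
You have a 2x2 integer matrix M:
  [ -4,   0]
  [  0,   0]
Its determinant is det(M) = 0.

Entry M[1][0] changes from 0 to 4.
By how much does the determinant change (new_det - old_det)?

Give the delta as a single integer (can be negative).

Answer: 0

Derivation:
Cofactor C_10 = 0
Entry delta = 4 - 0 = 4
Det delta = entry_delta * cofactor = 4 * 0 = 0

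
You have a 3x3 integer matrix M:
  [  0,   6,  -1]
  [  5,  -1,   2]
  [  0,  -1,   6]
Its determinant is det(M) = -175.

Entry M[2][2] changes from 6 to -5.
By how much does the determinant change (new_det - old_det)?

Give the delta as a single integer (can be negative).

Cofactor C_22 = -30
Entry delta = -5 - 6 = -11
Det delta = entry_delta * cofactor = -11 * -30 = 330

Answer: 330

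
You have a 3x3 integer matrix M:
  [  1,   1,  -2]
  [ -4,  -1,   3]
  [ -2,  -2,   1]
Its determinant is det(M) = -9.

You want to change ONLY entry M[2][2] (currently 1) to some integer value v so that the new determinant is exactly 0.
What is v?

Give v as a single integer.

Answer: 4

Derivation:
det is linear in entry M[2][2]: det = old_det + (v - 1) * C_22
Cofactor C_22 = 3
Want det = 0: -9 + (v - 1) * 3 = 0
  (v - 1) = 9 / 3 = 3
  v = 1 + (3) = 4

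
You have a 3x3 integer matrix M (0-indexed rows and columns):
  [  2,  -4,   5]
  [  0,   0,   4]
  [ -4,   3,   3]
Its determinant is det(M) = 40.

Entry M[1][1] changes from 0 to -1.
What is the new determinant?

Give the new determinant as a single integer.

Answer: 14

Derivation:
det is linear in row 1: changing M[1][1] by delta changes det by delta * cofactor(1,1).
Cofactor C_11 = (-1)^(1+1) * minor(1,1) = 26
Entry delta = -1 - 0 = -1
Det delta = -1 * 26 = -26
New det = 40 + -26 = 14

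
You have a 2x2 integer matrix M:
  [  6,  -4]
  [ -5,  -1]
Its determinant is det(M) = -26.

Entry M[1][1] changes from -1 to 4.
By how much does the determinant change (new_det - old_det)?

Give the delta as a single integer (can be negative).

Answer: 30

Derivation:
Cofactor C_11 = 6
Entry delta = 4 - -1 = 5
Det delta = entry_delta * cofactor = 5 * 6 = 30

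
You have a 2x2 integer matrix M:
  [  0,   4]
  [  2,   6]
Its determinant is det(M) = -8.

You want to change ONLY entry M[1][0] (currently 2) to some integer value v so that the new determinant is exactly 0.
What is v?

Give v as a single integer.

Answer: 0

Derivation:
det is linear in entry M[1][0]: det = old_det + (v - 2) * C_10
Cofactor C_10 = -4
Want det = 0: -8 + (v - 2) * -4 = 0
  (v - 2) = 8 / -4 = -2
  v = 2 + (-2) = 0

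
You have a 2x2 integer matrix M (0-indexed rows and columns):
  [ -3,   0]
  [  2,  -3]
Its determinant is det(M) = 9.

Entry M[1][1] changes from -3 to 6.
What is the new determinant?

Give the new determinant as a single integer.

det is linear in row 1: changing M[1][1] by delta changes det by delta * cofactor(1,1).
Cofactor C_11 = (-1)^(1+1) * minor(1,1) = -3
Entry delta = 6 - -3 = 9
Det delta = 9 * -3 = -27
New det = 9 + -27 = -18

Answer: -18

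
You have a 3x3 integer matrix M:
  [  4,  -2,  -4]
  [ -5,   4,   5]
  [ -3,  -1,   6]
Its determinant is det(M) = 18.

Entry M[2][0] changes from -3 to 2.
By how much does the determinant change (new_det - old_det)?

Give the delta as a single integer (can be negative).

Answer: 30

Derivation:
Cofactor C_20 = 6
Entry delta = 2 - -3 = 5
Det delta = entry_delta * cofactor = 5 * 6 = 30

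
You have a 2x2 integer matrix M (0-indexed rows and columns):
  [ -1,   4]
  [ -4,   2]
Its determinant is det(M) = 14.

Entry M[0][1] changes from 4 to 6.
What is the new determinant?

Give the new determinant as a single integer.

det is linear in row 0: changing M[0][1] by delta changes det by delta * cofactor(0,1).
Cofactor C_01 = (-1)^(0+1) * minor(0,1) = 4
Entry delta = 6 - 4 = 2
Det delta = 2 * 4 = 8
New det = 14 + 8 = 22

Answer: 22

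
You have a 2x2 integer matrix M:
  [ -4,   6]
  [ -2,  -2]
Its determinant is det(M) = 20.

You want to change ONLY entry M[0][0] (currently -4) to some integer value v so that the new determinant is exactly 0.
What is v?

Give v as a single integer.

det is linear in entry M[0][0]: det = old_det + (v - -4) * C_00
Cofactor C_00 = -2
Want det = 0: 20 + (v - -4) * -2 = 0
  (v - -4) = -20 / -2 = 10
  v = -4 + (10) = 6

Answer: 6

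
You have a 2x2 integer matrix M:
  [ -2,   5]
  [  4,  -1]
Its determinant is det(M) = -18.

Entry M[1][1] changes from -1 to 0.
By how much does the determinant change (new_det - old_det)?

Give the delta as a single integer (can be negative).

Cofactor C_11 = -2
Entry delta = 0 - -1 = 1
Det delta = entry_delta * cofactor = 1 * -2 = -2

Answer: -2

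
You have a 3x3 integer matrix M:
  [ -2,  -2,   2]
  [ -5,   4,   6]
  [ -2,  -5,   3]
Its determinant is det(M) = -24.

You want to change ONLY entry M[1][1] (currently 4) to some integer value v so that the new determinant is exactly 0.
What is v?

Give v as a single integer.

det is linear in entry M[1][1]: det = old_det + (v - 4) * C_11
Cofactor C_11 = -2
Want det = 0: -24 + (v - 4) * -2 = 0
  (v - 4) = 24 / -2 = -12
  v = 4 + (-12) = -8

Answer: -8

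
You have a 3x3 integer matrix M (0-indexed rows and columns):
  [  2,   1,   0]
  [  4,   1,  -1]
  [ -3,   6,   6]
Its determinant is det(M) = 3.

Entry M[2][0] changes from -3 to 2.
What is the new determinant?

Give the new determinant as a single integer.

Answer: -2

Derivation:
det is linear in row 2: changing M[2][0] by delta changes det by delta * cofactor(2,0).
Cofactor C_20 = (-1)^(2+0) * minor(2,0) = -1
Entry delta = 2 - -3 = 5
Det delta = 5 * -1 = -5
New det = 3 + -5 = -2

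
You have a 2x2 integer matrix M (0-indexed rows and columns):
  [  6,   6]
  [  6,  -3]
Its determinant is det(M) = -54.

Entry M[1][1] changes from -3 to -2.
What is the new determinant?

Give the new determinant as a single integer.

det is linear in row 1: changing M[1][1] by delta changes det by delta * cofactor(1,1).
Cofactor C_11 = (-1)^(1+1) * minor(1,1) = 6
Entry delta = -2 - -3 = 1
Det delta = 1 * 6 = 6
New det = -54 + 6 = -48

Answer: -48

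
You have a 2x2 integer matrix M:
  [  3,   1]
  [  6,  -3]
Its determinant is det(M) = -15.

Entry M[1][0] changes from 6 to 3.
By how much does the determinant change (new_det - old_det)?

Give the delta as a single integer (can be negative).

Cofactor C_10 = -1
Entry delta = 3 - 6 = -3
Det delta = entry_delta * cofactor = -3 * -1 = 3

Answer: 3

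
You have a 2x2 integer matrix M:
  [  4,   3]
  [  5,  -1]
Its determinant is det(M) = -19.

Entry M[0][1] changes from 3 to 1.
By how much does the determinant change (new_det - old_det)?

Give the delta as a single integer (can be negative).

Answer: 10

Derivation:
Cofactor C_01 = -5
Entry delta = 1 - 3 = -2
Det delta = entry_delta * cofactor = -2 * -5 = 10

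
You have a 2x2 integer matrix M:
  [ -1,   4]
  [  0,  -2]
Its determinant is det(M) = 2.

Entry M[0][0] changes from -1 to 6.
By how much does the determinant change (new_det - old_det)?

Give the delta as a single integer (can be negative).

Cofactor C_00 = -2
Entry delta = 6 - -1 = 7
Det delta = entry_delta * cofactor = 7 * -2 = -14

Answer: -14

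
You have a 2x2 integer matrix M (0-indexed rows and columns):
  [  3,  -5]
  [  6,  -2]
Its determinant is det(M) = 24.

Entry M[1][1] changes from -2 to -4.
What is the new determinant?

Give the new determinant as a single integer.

Answer: 18

Derivation:
det is linear in row 1: changing M[1][1] by delta changes det by delta * cofactor(1,1).
Cofactor C_11 = (-1)^(1+1) * minor(1,1) = 3
Entry delta = -4 - -2 = -2
Det delta = -2 * 3 = -6
New det = 24 + -6 = 18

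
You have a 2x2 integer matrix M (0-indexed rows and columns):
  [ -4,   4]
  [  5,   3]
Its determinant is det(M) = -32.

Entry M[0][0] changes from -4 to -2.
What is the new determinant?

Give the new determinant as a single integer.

Answer: -26

Derivation:
det is linear in row 0: changing M[0][0] by delta changes det by delta * cofactor(0,0).
Cofactor C_00 = (-1)^(0+0) * minor(0,0) = 3
Entry delta = -2 - -4 = 2
Det delta = 2 * 3 = 6
New det = -32 + 6 = -26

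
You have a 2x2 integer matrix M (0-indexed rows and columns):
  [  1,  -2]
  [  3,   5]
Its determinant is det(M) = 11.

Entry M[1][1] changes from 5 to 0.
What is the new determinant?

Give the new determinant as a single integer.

Answer: 6

Derivation:
det is linear in row 1: changing M[1][1] by delta changes det by delta * cofactor(1,1).
Cofactor C_11 = (-1)^(1+1) * minor(1,1) = 1
Entry delta = 0 - 5 = -5
Det delta = -5 * 1 = -5
New det = 11 + -5 = 6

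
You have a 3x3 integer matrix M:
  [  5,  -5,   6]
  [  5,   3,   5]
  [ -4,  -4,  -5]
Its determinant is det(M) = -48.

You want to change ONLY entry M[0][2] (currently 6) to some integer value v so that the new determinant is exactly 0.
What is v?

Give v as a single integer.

Answer: 0

Derivation:
det is linear in entry M[0][2]: det = old_det + (v - 6) * C_02
Cofactor C_02 = -8
Want det = 0: -48 + (v - 6) * -8 = 0
  (v - 6) = 48 / -8 = -6
  v = 6 + (-6) = 0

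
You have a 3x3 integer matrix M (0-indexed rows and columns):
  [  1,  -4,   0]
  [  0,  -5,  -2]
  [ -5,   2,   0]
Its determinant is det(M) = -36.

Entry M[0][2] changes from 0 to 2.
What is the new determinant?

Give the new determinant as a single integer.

Answer: -86

Derivation:
det is linear in row 0: changing M[0][2] by delta changes det by delta * cofactor(0,2).
Cofactor C_02 = (-1)^(0+2) * minor(0,2) = -25
Entry delta = 2 - 0 = 2
Det delta = 2 * -25 = -50
New det = -36 + -50 = -86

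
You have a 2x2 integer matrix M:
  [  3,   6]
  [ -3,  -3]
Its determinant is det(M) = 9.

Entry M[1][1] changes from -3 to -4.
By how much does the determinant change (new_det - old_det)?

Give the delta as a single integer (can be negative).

Answer: -3

Derivation:
Cofactor C_11 = 3
Entry delta = -4 - -3 = -1
Det delta = entry_delta * cofactor = -1 * 3 = -3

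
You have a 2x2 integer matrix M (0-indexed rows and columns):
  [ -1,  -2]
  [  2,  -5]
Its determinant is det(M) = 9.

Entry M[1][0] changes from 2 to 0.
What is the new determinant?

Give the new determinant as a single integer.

det is linear in row 1: changing M[1][0] by delta changes det by delta * cofactor(1,0).
Cofactor C_10 = (-1)^(1+0) * minor(1,0) = 2
Entry delta = 0 - 2 = -2
Det delta = -2 * 2 = -4
New det = 9 + -4 = 5

Answer: 5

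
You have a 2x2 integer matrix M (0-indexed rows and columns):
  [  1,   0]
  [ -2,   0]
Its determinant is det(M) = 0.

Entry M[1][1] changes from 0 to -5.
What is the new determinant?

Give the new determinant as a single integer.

det is linear in row 1: changing M[1][1] by delta changes det by delta * cofactor(1,1).
Cofactor C_11 = (-1)^(1+1) * minor(1,1) = 1
Entry delta = -5 - 0 = -5
Det delta = -5 * 1 = -5
New det = 0 + -5 = -5

Answer: -5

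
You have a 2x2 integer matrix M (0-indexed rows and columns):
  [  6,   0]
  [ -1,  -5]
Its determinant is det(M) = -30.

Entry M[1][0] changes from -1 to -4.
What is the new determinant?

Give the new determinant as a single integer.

Answer: -30

Derivation:
det is linear in row 1: changing M[1][0] by delta changes det by delta * cofactor(1,0).
Cofactor C_10 = (-1)^(1+0) * minor(1,0) = 0
Entry delta = -4 - -1 = -3
Det delta = -3 * 0 = 0
New det = -30 + 0 = -30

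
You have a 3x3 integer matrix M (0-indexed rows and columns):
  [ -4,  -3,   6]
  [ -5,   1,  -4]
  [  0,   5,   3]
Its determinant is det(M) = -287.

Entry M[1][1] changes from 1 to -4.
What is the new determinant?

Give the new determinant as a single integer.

det is linear in row 1: changing M[1][1] by delta changes det by delta * cofactor(1,1).
Cofactor C_11 = (-1)^(1+1) * minor(1,1) = -12
Entry delta = -4 - 1 = -5
Det delta = -5 * -12 = 60
New det = -287 + 60 = -227

Answer: -227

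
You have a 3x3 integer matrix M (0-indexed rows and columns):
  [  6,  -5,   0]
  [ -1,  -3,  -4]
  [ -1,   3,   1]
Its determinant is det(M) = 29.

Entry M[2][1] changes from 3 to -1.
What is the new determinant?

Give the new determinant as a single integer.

det is linear in row 2: changing M[2][1] by delta changes det by delta * cofactor(2,1).
Cofactor C_21 = (-1)^(2+1) * minor(2,1) = 24
Entry delta = -1 - 3 = -4
Det delta = -4 * 24 = -96
New det = 29 + -96 = -67

Answer: -67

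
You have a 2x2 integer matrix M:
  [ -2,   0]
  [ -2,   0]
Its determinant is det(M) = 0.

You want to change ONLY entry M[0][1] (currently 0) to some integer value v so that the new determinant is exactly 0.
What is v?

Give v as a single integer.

det is linear in entry M[0][1]: det = old_det + (v - 0) * C_01
Cofactor C_01 = 2
Want det = 0: 0 + (v - 0) * 2 = 0
  (v - 0) = 0 / 2 = 0
  v = 0 + (0) = 0

Answer: 0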